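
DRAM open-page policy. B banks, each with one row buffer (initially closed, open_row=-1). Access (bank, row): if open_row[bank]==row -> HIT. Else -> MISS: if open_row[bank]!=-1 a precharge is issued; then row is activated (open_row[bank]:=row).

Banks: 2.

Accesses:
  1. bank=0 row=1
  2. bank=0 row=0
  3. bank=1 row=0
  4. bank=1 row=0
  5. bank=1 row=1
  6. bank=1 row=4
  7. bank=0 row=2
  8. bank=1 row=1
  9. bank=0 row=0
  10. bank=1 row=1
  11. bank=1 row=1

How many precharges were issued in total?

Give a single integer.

Acc 1: bank0 row1 -> MISS (open row1); precharges=0
Acc 2: bank0 row0 -> MISS (open row0); precharges=1
Acc 3: bank1 row0 -> MISS (open row0); precharges=1
Acc 4: bank1 row0 -> HIT
Acc 5: bank1 row1 -> MISS (open row1); precharges=2
Acc 6: bank1 row4 -> MISS (open row4); precharges=3
Acc 7: bank0 row2 -> MISS (open row2); precharges=4
Acc 8: bank1 row1 -> MISS (open row1); precharges=5
Acc 9: bank0 row0 -> MISS (open row0); precharges=6
Acc 10: bank1 row1 -> HIT
Acc 11: bank1 row1 -> HIT

Answer: 6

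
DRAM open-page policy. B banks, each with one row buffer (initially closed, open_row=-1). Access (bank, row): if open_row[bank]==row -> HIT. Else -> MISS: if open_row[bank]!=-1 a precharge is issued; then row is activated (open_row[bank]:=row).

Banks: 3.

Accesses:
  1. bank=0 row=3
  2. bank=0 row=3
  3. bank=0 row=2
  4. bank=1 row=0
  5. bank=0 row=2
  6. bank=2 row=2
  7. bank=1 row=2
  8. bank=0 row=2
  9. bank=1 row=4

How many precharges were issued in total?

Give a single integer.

Acc 1: bank0 row3 -> MISS (open row3); precharges=0
Acc 2: bank0 row3 -> HIT
Acc 3: bank0 row2 -> MISS (open row2); precharges=1
Acc 4: bank1 row0 -> MISS (open row0); precharges=1
Acc 5: bank0 row2 -> HIT
Acc 6: bank2 row2 -> MISS (open row2); precharges=1
Acc 7: bank1 row2 -> MISS (open row2); precharges=2
Acc 8: bank0 row2 -> HIT
Acc 9: bank1 row4 -> MISS (open row4); precharges=3

Answer: 3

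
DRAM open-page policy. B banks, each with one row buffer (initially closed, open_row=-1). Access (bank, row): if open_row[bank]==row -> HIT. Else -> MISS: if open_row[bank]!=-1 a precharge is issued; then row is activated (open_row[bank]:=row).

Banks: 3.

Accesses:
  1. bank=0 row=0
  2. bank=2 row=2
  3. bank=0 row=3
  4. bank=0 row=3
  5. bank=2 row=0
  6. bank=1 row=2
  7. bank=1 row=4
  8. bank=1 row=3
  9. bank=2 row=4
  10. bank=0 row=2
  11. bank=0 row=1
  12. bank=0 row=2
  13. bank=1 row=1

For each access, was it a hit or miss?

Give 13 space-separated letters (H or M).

Acc 1: bank0 row0 -> MISS (open row0); precharges=0
Acc 2: bank2 row2 -> MISS (open row2); precharges=0
Acc 3: bank0 row3 -> MISS (open row3); precharges=1
Acc 4: bank0 row3 -> HIT
Acc 5: bank2 row0 -> MISS (open row0); precharges=2
Acc 6: bank1 row2 -> MISS (open row2); precharges=2
Acc 7: bank1 row4 -> MISS (open row4); precharges=3
Acc 8: bank1 row3 -> MISS (open row3); precharges=4
Acc 9: bank2 row4 -> MISS (open row4); precharges=5
Acc 10: bank0 row2 -> MISS (open row2); precharges=6
Acc 11: bank0 row1 -> MISS (open row1); precharges=7
Acc 12: bank0 row2 -> MISS (open row2); precharges=8
Acc 13: bank1 row1 -> MISS (open row1); precharges=9

Answer: M M M H M M M M M M M M M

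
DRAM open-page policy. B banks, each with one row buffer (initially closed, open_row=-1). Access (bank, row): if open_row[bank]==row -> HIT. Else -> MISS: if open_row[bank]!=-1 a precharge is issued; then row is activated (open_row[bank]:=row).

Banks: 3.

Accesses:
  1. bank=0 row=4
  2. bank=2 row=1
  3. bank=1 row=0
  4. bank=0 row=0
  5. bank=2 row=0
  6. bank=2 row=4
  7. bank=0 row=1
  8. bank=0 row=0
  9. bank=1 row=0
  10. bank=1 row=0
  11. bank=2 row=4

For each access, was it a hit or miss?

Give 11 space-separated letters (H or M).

Answer: M M M M M M M M H H H

Derivation:
Acc 1: bank0 row4 -> MISS (open row4); precharges=0
Acc 2: bank2 row1 -> MISS (open row1); precharges=0
Acc 3: bank1 row0 -> MISS (open row0); precharges=0
Acc 4: bank0 row0 -> MISS (open row0); precharges=1
Acc 5: bank2 row0 -> MISS (open row0); precharges=2
Acc 6: bank2 row4 -> MISS (open row4); precharges=3
Acc 7: bank0 row1 -> MISS (open row1); precharges=4
Acc 8: bank0 row0 -> MISS (open row0); precharges=5
Acc 9: bank1 row0 -> HIT
Acc 10: bank1 row0 -> HIT
Acc 11: bank2 row4 -> HIT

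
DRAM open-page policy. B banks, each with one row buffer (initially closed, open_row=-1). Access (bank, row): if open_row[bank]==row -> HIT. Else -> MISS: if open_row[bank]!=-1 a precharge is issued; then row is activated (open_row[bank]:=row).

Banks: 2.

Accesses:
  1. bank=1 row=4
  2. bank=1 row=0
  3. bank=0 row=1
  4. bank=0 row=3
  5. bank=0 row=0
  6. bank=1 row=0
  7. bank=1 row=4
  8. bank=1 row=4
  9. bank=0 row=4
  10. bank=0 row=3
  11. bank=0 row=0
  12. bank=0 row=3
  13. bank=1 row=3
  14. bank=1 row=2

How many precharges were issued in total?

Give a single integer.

Answer: 10

Derivation:
Acc 1: bank1 row4 -> MISS (open row4); precharges=0
Acc 2: bank1 row0 -> MISS (open row0); precharges=1
Acc 3: bank0 row1 -> MISS (open row1); precharges=1
Acc 4: bank0 row3 -> MISS (open row3); precharges=2
Acc 5: bank0 row0 -> MISS (open row0); precharges=3
Acc 6: bank1 row0 -> HIT
Acc 7: bank1 row4 -> MISS (open row4); precharges=4
Acc 8: bank1 row4 -> HIT
Acc 9: bank0 row4 -> MISS (open row4); precharges=5
Acc 10: bank0 row3 -> MISS (open row3); precharges=6
Acc 11: bank0 row0 -> MISS (open row0); precharges=7
Acc 12: bank0 row3 -> MISS (open row3); precharges=8
Acc 13: bank1 row3 -> MISS (open row3); precharges=9
Acc 14: bank1 row2 -> MISS (open row2); precharges=10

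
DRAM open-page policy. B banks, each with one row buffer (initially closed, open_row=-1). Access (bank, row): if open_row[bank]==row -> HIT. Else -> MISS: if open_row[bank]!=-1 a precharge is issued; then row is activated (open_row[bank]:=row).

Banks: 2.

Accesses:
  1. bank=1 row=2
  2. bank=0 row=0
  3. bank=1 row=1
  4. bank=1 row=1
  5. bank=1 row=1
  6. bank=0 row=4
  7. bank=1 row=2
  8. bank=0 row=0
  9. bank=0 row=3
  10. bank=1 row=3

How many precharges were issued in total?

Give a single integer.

Acc 1: bank1 row2 -> MISS (open row2); precharges=0
Acc 2: bank0 row0 -> MISS (open row0); precharges=0
Acc 3: bank1 row1 -> MISS (open row1); precharges=1
Acc 4: bank1 row1 -> HIT
Acc 5: bank1 row1 -> HIT
Acc 6: bank0 row4 -> MISS (open row4); precharges=2
Acc 7: bank1 row2 -> MISS (open row2); precharges=3
Acc 8: bank0 row0 -> MISS (open row0); precharges=4
Acc 9: bank0 row3 -> MISS (open row3); precharges=5
Acc 10: bank1 row3 -> MISS (open row3); precharges=6

Answer: 6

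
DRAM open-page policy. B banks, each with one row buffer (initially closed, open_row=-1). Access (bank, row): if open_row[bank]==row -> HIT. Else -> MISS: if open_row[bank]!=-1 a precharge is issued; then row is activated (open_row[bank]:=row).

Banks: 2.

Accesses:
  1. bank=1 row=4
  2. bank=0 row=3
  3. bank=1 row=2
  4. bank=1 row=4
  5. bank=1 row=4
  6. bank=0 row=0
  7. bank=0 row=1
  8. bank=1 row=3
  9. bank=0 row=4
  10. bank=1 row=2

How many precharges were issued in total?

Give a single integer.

Answer: 7

Derivation:
Acc 1: bank1 row4 -> MISS (open row4); precharges=0
Acc 2: bank0 row3 -> MISS (open row3); precharges=0
Acc 3: bank1 row2 -> MISS (open row2); precharges=1
Acc 4: bank1 row4 -> MISS (open row4); precharges=2
Acc 5: bank1 row4 -> HIT
Acc 6: bank0 row0 -> MISS (open row0); precharges=3
Acc 7: bank0 row1 -> MISS (open row1); precharges=4
Acc 8: bank1 row3 -> MISS (open row3); precharges=5
Acc 9: bank0 row4 -> MISS (open row4); precharges=6
Acc 10: bank1 row2 -> MISS (open row2); precharges=7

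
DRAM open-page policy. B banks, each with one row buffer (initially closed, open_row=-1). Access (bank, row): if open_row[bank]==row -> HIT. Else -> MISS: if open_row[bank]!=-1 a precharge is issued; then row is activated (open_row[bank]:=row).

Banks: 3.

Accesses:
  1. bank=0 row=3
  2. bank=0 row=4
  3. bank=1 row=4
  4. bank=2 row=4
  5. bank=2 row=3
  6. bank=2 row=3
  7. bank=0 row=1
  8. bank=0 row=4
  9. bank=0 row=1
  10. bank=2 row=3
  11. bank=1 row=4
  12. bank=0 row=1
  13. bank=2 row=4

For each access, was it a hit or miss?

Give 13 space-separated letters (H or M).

Acc 1: bank0 row3 -> MISS (open row3); precharges=0
Acc 2: bank0 row4 -> MISS (open row4); precharges=1
Acc 3: bank1 row4 -> MISS (open row4); precharges=1
Acc 4: bank2 row4 -> MISS (open row4); precharges=1
Acc 5: bank2 row3 -> MISS (open row3); precharges=2
Acc 6: bank2 row3 -> HIT
Acc 7: bank0 row1 -> MISS (open row1); precharges=3
Acc 8: bank0 row4 -> MISS (open row4); precharges=4
Acc 9: bank0 row1 -> MISS (open row1); precharges=5
Acc 10: bank2 row3 -> HIT
Acc 11: bank1 row4 -> HIT
Acc 12: bank0 row1 -> HIT
Acc 13: bank2 row4 -> MISS (open row4); precharges=6

Answer: M M M M M H M M M H H H M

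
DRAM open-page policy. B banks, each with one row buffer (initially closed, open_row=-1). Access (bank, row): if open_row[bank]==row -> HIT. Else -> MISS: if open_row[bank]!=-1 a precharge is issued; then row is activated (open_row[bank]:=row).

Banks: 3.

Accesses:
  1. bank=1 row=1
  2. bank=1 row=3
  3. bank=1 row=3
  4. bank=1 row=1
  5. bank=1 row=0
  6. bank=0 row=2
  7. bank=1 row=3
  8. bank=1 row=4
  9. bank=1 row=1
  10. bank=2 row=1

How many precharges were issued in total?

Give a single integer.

Acc 1: bank1 row1 -> MISS (open row1); precharges=0
Acc 2: bank1 row3 -> MISS (open row3); precharges=1
Acc 3: bank1 row3 -> HIT
Acc 4: bank1 row1 -> MISS (open row1); precharges=2
Acc 5: bank1 row0 -> MISS (open row0); precharges=3
Acc 6: bank0 row2 -> MISS (open row2); precharges=3
Acc 7: bank1 row3 -> MISS (open row3); precharges=4
Acc 8: bank1 row4 -> MISS (open row4); precharges=5
Acc 9: bank1 row1 -> MISS (open row1); precharges=6
Acc 10: bank2 row1 -> MISS (open row1); precharges=6

Answer: 6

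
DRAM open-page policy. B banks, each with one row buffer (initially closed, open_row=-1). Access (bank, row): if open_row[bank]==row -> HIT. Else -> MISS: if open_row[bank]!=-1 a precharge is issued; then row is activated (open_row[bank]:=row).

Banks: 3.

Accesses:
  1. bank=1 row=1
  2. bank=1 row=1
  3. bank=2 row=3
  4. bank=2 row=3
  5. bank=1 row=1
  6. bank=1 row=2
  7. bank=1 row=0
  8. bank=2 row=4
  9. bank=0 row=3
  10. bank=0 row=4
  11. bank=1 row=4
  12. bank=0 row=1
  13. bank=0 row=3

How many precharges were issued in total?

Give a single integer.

Acc 1: bank1 row1 -> MISS (open row1); precharges=0
Acc 2: bank1 row1 -> HIT
Acc 3: bank2 row3 -> MISS (open row3); precharges=0
Acc 4: bank2 row3 -> HIT
Acc 5: bank1 row1 -> HIT
Acc 6: bank1 row2 -> MISS (open row2); precharges=1
Acc 7: bank1 row0 -> MISS (open row0); precharges=2
Acc 8: bank2 row4 -> MISS (open row4); precharges=3
Acc 9: bank0 row3 -> MISS (open row3); precharges=3
Acc 10: bank0 row4 -> MISS (open row4); precharges=4
Acc 11: bank1 row4 -> MISS (open row4); precharges=5
Acc 12: bank0 row1 -> MISS (open row1); precharges=6
Acc 13: bank0 row3 -> MISS (open row3); precharges=7

Answer: 7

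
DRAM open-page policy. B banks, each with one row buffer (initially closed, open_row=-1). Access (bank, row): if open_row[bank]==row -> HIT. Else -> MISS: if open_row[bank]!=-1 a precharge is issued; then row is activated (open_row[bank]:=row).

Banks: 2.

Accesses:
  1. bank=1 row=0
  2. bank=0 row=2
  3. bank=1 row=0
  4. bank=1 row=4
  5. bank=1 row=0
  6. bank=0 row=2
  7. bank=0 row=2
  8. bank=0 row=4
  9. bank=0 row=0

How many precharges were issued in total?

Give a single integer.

Answer: 4

Derivation:
Acc 1: bank1 row0 -> MISS (open row0); precharges=0
Acc 2: bank0 row2 -> MISS (open row2); precharges=0
Acc 3: bank1 row0 -> HIT
Acc 4: bank1 row4 -> MISS (open row4); precharges=1
Acc 5: bank1 row0 -> MISS (open row0); precharges=2
Acc 6: bank0 row2 -> HIT
Acc 7: bank0 row2 -> HIT
Acc 8: bank0 row4 -> MISS (open row4); precharges=3
Acc 9: bank0 row0 -> MISS (open row0); precharges=4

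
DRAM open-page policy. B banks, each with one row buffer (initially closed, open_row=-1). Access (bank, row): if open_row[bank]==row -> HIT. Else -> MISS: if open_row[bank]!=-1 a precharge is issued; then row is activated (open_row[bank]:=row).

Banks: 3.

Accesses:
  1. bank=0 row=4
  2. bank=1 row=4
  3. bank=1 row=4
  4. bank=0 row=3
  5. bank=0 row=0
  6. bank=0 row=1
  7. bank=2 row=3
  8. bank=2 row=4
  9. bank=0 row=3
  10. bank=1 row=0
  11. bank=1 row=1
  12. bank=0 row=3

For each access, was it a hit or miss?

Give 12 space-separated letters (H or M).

Answer: M M H M M M M M M M M H

Derivation:
Acc 1: bank0 row4 -> MISS (open row4); precharges=0
Acc 2: bank1 row4 -> MISS (open row4); precharges=0
Acc 3: bank1 row4 -> HIT
Acc 4: bank0 row3 -> MISS (open row3); precharges=1
Acc 5: bank0 row0 -> MISS (open row0); precharges=2
Acc 6: bank0 row1 -> MISS (open row1); precharges=3
Acc 7: bank2 row3 -> MISS (open row3); precharges=3
Acc 8: bank2 row4 -> MISS (open row4); precharges=4
Acc 9: bank0 row3 -> MISS (open row3); precharges=5
Acc 10: bank1 row0 -> MISS (open row0); precharges=6
Acc 11: bank1 row1 -> MISS (open row1); precharges=7
Acc 12: bank0 row3 -> HIT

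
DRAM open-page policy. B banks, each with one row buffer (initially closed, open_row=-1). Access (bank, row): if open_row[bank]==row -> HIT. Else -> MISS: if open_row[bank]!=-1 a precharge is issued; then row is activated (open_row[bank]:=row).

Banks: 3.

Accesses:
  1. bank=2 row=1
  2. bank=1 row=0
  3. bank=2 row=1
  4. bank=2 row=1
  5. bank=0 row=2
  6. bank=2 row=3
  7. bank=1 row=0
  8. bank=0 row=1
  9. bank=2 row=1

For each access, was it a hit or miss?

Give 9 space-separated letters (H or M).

Acc 1: bank2 row1 -> MISS (open row1); precharges=0
Acc 2: bank1 row0 -> MISS (open row0); precharges=0
Acc 3: bank2 row1 -> HIT
Acc 4: bank2 row1 -> HIT
Acc 5: bank0 row2 -> MISS (open row2); precharges=0
Acc 6: bank2 row3 -> MISS (open row3); precharges=1
Acc 7: bank1 row0 -> HIT
Acc 8: bank0 row1 -> MISS (open row1); precharges=2
Acc 9: bank2 row1 -> MISS (open row1); precharges=3

Answer: M M H H M M H M M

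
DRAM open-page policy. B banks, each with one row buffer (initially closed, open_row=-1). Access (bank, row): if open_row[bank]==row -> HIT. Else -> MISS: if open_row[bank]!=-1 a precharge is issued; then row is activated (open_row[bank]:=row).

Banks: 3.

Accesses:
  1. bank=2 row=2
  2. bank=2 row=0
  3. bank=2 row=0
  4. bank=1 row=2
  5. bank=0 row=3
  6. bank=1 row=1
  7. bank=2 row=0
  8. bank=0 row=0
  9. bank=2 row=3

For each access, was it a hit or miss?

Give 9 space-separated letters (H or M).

Answer: M M H M M M H M M

Derivation:
Acc 1: bank2 row2 -> MISS (open row2); precharges=0
Acc 2: bank2 row0 -> MISS (open row0); precharges=1
Acc 3: bank2 row0 -> HIT
Acc 4: bank1 row2 -> MISS (open row2); precharges=1
Acc 5: bank0 row3 -> MISS (open row3); precharges=1
Acc 6: bank1 row1 -> MISS (open row1); precharges=2
Acc 7: bank2 row0 -> HIT
Acc 8: bank0 row0 -> MISS (open row0); precharges=3
Acc 9: bank2 row3 -> MISS (open row3); precharges=4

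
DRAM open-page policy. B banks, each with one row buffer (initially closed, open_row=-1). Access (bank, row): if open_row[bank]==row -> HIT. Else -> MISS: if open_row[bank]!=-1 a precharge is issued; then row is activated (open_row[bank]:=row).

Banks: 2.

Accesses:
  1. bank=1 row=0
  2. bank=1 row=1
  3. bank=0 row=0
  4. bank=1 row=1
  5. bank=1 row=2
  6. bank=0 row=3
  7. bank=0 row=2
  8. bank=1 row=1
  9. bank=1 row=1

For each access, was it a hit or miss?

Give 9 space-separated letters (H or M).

Answer: M M M H M M M M H

Derivation:
Acc 1: bank1 row0 -> MISS (open row0); precharges=0
Acc 2: bank1 row1 -> MISS (open row1); precharges=1
Acc 3: bank0 row0 -> MISS (open row0); precharges=1
Acc 4: bank1 row1 -> HIT
Acc 5: bank1 row2 -> MISS (open row2); precharges=2
Acc 6: bank0 row3 -> MISS (open row3); precharges=3
Acc 7: bank0 row2 -> MISS (open row2); precharges=4
Acc 8: bank1 row1 -> MISS (open row1); precharges=5
Acc 9: bank1 row1 -> HIT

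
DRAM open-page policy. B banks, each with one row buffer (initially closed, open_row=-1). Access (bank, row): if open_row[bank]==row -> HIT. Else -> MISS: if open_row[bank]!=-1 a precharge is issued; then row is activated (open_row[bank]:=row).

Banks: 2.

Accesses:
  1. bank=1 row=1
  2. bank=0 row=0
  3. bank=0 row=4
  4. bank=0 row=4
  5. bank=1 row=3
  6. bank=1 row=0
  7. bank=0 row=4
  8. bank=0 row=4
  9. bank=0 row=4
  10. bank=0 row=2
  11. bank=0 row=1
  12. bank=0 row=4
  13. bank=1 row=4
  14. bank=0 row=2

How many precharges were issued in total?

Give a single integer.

Answer: 8

Derivation:
Acc 1: bank1 row1 -> MISS (open row1); precharges=0
Acc 2: bank0 row0 -> MISS (open row0); precharges=0
Acc 3: bank0 row4 -> MISS (open row4); precharges=1
Acc 4: bank0 row4 -> HIT
Acc 5: bank1 row3 -> MISS (open row3); precharges=2
Acc 6: bank1 row0 -> MISS (open row0); precharges=3
Acc 7: bank0 row4 -> HIT
Acc 8: bank0 row4 -> HIT
Acc 9: bank0 row4 -> HIT
Acc 10: bank0 row2 -> MISS (open row2); precharges=4
Acc 11: bank0 row1 -> MISS (open row1); precharges=5
Acc 12: bank0 row4 -> MISS (open row4); precharges=6
Acc 13: bank1 row4 -> MISS (open row4); precharges=7
Acc 14: bank0 row2 -> MISS (open row2); precharges=8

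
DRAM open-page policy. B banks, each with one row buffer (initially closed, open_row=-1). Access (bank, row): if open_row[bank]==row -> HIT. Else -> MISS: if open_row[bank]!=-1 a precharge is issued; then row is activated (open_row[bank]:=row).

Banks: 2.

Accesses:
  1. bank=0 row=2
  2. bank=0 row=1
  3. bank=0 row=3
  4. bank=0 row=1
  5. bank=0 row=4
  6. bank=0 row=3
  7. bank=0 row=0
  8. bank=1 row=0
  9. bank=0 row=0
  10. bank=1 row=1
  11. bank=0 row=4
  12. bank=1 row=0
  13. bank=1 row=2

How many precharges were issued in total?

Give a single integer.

Acc 1: bank0 row2 -> MISS (open row2); precharges=0
Acc 2: bank0 row1 -> MISS (open row1); precharges=1
Acc 3: bank0 row3 -> MISS (open row3); precharges=2
Acc 4: bank0 row1 -> MISS (open row1); precharges=3
Acc 5: bank0 row4 -> MISS (open row4); precharges=4
Acc 6: bank0 row3 -> MISS (open row3); precharges=5
Acc 7: bank0 row0 -> MISS (open row0); precharges=6
Acc 8: bank1 row0 -> MISS (open row0); precharges=6
Acc 9: bank0 row0 -> HIT
Acc 10: bank1 row1 -> MISS (open row1); precharges=7
Acc 11: bank0 row4 -> MISS (open row4); precharges=8
Acc 12: bank1 row0 -> MISS (open row0); precharges=9
Acc 13: bank1 row2 -> MISS (open row2); precharges=10

Answer: 10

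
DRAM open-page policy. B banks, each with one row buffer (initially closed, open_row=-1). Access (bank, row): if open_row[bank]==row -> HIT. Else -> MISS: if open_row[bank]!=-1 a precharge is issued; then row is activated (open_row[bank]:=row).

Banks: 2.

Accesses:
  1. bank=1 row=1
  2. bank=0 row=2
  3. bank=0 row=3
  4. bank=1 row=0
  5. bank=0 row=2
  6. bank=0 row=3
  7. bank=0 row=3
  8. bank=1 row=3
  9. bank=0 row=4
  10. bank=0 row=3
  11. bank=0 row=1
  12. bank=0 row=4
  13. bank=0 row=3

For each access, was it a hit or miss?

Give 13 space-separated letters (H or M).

Acc 1: bank1 row1 -> MISS (open row1); precharges=0
Acc 2: bank0 row2 -> MISS (open row2); precharges=0
Acc 3: bank0 row3 -> MISS (open row3); precharges=1
Acc 4: bank1 row0 -> MISS (open row0); precharges=2
Acc 5: bank0 row2 -> MISS (open row2); precharges=3
Acc 6: bank0 row3 -> MISS (open row3); precharges=4
Acc 7: bank0 row3 -> HIT
Acc 8: bank1 row3 -> MISS (open row3); precharges=5
Acc 9: bank0 row4 -> MISS (open row4); precharges=6
Acc 10: bank0 row3 -> MISS (open row3); precharges=7
Acc 11: bank0 row1 -> MISS (open row1); precharges=8
Acc 12: bank0 row4 -> MISS (open row4); precharges=9
Acc 13: bank0 row3 -> MISS (open row3); precharges=10

Answer: M M M M M M H M M M M M M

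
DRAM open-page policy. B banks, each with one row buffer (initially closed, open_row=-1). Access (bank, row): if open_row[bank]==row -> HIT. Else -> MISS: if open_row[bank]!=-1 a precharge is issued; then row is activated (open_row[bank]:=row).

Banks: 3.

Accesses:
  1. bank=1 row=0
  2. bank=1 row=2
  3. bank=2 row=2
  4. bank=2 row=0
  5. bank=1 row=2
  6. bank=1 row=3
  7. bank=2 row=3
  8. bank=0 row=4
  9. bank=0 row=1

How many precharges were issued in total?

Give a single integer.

Acc 1: bank1 row0 -> MISS (open row0); precharges=0
Acc 2: bank1 row2 -> MISS (open row2); precharges=1
Acc 3: bank2 row2 -> MISS (open row2); precharges=1
Acc 4: bank2 row0 -> MISS (open row0); precharges=2
Acc 5: bank1 row2 -> HIT
Acc 6: bank1 row3 -> MISS (open row3); precharges=3
Acc 7: bank2 row3 -> MISS (open row3); precharges=4
Acc 8: bank0 row4 -> MISS (open row4); precharges=4
Acc 9: bank0 row1 -> MISS (open row1); precharges=5

Answer: 5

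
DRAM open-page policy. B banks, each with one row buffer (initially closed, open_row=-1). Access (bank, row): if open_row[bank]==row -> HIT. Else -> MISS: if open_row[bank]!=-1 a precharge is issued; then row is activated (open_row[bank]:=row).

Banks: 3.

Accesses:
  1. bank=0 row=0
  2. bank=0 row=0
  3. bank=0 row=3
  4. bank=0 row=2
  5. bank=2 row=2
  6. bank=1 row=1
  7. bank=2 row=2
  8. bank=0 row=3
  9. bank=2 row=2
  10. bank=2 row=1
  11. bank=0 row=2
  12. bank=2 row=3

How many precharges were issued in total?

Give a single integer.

Acc 1: bank0 row0 -> MISS (open row0); precharges=0
Acc 2: bank0 row0 -> HIT
Acc 3: bank0 row3 -> MISS (open row3); precharges=1
Acc 4: bank0 row2 -> MISS (open row2); precharges=2
Acc 5: bank2 row2 -> MISS (open row2); precharges=2
Acc 6: bank1 row1 -> MISS (open row1); precharges=2
Acc 7: bank2 row2 -> HIT
Acc 8: bank0 row3 -> MISS (open row3); precharges=3
Acc 9: bank2 row2 -> HIT
Acc 10: bank2 row1 -> MISS (open row1); precharges=4
Acc 11: bank0 row2 -> MISS (open row2); precharges=5
Acc 12: bank2 row3 -> MISS (open row3); precharges=6

Answer: 6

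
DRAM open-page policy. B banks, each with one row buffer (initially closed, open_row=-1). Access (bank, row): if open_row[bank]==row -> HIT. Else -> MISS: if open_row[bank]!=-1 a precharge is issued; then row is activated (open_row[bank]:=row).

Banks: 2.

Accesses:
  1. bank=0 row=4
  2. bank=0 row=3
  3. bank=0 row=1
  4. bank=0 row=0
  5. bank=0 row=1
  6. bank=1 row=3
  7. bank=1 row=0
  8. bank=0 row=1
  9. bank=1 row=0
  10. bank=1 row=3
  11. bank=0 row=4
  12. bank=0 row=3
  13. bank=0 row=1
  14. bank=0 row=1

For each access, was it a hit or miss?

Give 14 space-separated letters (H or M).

Acc 1: bank0 row4 -> MISS (open row4); precharges=0
Acc 2: bank0 row3 -> MISS (open row3); precharges=1
Acc 3: bank0 row1 -> MISS (open row1); precharges=2
Acc 4: bank0 row0 -> MISS (open row0); precharges=3
Acc 5: bank0 row1 -> MISS (open row1); precharges=4
Acc 6: bank1 row3 -> MISS (open row3); precharges=4
Acc 7: bank1 row0 -> MISS (open row0); precharges=5
Acc 8: bank0 row1 -> HIT
Acc 9: bank1 row0 -> HIT
Acc 10: bank1 row3 -> MISS (open row3); precharges=6
Acc 11: bank0 row4 -> MISS (open row4); precharges=7
Acc 12: bank0 row3 -> MISS (open row3); precharges=8
Acc 13: bank0 row1 -> MISS (open row1); precharges=9
Acc 14: bank0 row1 -> HIT

Answer: M M M M M M M H H M M M M H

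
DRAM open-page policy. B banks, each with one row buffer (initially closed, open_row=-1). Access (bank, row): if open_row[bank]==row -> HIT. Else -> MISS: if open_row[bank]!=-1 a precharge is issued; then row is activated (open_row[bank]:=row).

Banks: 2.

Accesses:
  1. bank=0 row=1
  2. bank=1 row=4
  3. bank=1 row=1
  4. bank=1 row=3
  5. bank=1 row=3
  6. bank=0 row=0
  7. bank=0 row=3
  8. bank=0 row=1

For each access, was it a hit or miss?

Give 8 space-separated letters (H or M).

Answer: M M M M H M M M

Derivation:
Acc 1: bank0 row1 -> MISS (open row1); precharges=0
Acc 2: bank1 row4 -> MISS (open row4); precharges=0
Acc 3: bank1 row1 -> MISS (open row1); precharges=1
Acc 4: bank1 row3 -> MISS (open row3); precharges=2
Acc 5: bank1 row3 -> HIT
Acc 6: bank0 row0 -> MISS (open row0); precharges=3
Acc 7: bank0 row3 -> MISS (open row3); precharges=4
Acc 8: bank0 row1 -> MISS (open row1); precharges=5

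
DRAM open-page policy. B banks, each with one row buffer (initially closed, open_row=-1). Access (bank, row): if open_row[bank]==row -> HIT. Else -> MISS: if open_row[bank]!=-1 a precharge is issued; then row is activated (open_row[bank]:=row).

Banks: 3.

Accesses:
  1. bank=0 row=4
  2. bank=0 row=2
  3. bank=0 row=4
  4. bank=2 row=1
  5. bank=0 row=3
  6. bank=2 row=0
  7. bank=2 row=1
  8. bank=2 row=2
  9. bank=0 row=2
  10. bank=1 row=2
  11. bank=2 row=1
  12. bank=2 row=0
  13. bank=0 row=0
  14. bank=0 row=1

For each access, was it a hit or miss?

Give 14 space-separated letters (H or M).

Answer: M M M M M M M M M M M M M M

Derivation:
Acc 1: bank0 row4 -> MISS (open row4); precharges=0
Acc 2: bank0 row2 -> MISS (open row2); precharges=1
Acc 3: bank0 row4 -> MISS (open row4); precharges=2
Acc 4: bank2 row1 -> MISS (open row1); precharges=2
Acc 5: bank0 row3 -> MISS (open row3); precharges=3
Acc 6: bank2 row0 -> MISS (open row0); precharges=4
Acc 7: bank2 row1 -> MISS (open row1); precharges=5
Acc 8: bank2 row2 -> MISS (open row2); precharges=6
Acc 9: bank0 row2 -> MISS (open row2); precharges=7
Acc 10: bank1 row2 -> MISS (open row2); precharges=7
Acc 11: bank2 row1 -> MISS (open row1); precharges=8
Acc 12: bank2 row0 -> MISS (open row0); precharges=9
Acc 13: bank0 row0 -> MISS (open row0); precharges=10
Acc 14: bank0 row1 -> MISS (open row1); precharges=11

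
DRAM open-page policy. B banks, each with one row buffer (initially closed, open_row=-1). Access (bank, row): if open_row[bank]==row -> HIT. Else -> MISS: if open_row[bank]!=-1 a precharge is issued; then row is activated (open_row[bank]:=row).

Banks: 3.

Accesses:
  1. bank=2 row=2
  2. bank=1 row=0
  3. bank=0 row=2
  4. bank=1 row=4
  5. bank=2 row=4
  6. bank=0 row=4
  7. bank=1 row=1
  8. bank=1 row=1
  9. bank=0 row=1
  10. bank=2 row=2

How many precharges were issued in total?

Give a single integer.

Acc 1: bank2 row2 -> MISS (open row2); precharges=0
Acc 2: bank1 row0 -> MISS (open row0); precharges=0
Acc 3: bank0 row2 -> MISS (open row2); precharges=0
Acc 4: bank1 row4 -> MISS (open row4); precharges=1
Acc 5: bank2 row4 -> MISS (open row4); precharges=2
Acc 6: bank0 row4 -> MISS (open row4); precharges=3
Acc 7: bank1 row1 -> MISS (open row1); precharges=4
Acc 8: bank1 row1 -> HIT
Acc 9: bank0 row1 -> MISS (open row1); precharges=5
Acc 10: bank2 row2 -> MISS (open row2); precharges=6

Answer: 6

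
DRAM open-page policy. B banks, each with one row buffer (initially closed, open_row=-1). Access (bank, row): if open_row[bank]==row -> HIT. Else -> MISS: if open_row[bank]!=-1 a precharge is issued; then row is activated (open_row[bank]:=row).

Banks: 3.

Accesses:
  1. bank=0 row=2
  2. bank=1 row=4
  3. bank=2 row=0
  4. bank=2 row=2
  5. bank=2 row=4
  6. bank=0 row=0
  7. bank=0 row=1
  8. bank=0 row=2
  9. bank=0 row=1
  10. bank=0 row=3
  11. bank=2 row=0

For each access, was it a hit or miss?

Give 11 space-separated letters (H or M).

Answer: M M M M M M M M M M M

Derivation:
Acc 1: bank0 row2 -> MISS (open row2); precharges=0
Acc 2: bank1 row4 -> MISS (open row4); precharges=0
Acc 3: bank2 row0 -> MISS (open row0); precharges=0
Acc 4: bank2 row2 -> MISS (open row2); precharges=1
Acc 5: bank2 row4 -> MISS (open row4); precharges=2
Acc 6: bank0 row0 -> MISS (open row0); precharges=3
Acc 7: bank0 row1 -> MISS (open row1); precharges=4
Acc 8: bank0 row2 -> MISS (open row2); precharges=5
Acc 9: bank0 row1 -> MISS (open row1); precharges=6
Acc 10: bank0 row3 -> MISS (open row3); precharges=7
Acc 11: bank2 row0 -> MISS (open row0); precharges=8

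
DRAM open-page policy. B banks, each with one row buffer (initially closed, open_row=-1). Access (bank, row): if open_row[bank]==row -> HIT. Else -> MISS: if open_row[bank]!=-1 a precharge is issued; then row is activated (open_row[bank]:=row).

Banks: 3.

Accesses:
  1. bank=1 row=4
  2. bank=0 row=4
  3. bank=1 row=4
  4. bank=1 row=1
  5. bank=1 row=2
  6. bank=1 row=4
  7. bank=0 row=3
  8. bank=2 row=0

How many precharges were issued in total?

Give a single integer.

Answer: 4

Derivation:
Acc 1: bank1 row4 -> MISS (open row4); precharges=0
Acc 2: bank0 row4 -> MISS (open row4); precharges=0
Acc 3: bank1 row4 -> HIT
Acc 4: bank1 row1 -> MISS (open row1); precharges=1
Acc 5: bank1 row2 -> MISS (open row2); precharges=2
Acc 6: bank1 row4 -> MISS (open row4); precharges=3
Acc 7: bank0 row3 -> MISS (open row3); precharges=4
Acc 8: bank2 row0 -> MISS (open row0); precharges=4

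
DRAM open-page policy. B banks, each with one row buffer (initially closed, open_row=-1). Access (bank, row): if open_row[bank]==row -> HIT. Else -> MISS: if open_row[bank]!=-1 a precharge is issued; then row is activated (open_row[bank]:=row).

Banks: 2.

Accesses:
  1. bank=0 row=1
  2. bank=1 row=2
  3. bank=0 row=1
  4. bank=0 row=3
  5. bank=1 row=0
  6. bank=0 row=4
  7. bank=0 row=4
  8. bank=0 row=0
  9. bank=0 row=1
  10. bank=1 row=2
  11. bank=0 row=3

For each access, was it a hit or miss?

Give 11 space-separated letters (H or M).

Answer: M M H M M M H M M M M

Derivation:
Acc 1: bank0 row1 -> MISS (open row1); precharges=0
Acc 2: bank1 row2 -> MISS (open row2); precharges=0
Acc 3: bank0 row1 -> HIT
Acc 4: bank0 row3 -> MISS (open row3); precharges=1
Acc 5: bank1 row0 -> MISS (open row0); precharges=2
Acc 6: bank0 row4 -> MISS (open row4); precharges=3
Acc 7: bank0 row4 -> HIT
Acc 8: bank0 row0 -> MISS (open row0); precharges=4
Acc 9: bank0 row1 -> MISS (open row1); precharges=5
Acc 10: bank1 row2 -> MISS (open row2); precharges=6
Acc 11: bank0 row3 -> MISS (open row3); precharges=7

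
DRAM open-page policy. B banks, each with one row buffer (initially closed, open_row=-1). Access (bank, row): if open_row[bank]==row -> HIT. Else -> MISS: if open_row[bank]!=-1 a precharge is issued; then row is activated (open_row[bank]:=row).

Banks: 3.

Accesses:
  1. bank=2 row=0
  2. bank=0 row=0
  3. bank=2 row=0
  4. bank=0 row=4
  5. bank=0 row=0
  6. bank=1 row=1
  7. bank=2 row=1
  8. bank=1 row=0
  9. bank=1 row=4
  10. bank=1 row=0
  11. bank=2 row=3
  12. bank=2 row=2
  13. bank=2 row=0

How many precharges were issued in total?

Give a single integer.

Acc 1: bank2 row0 -> MISS (open row0); precharges=0
Acc 2: bank0 row0 -> MISS (open row0); precharges=0
Acc 3: bank2 row0 -> HIT
Acc 4: bank0 row4 -> MISS (open row4); precharges=1
Acc 5: bank0 row0 -> MISS (open row0); precharges=2
Acc 6: bank1 row1 -> MISS (open row1); precharges=2
Acc 7: bank2 row1 -> MISS (open row1); precharges=3
Acc 8: bank1 row0 -> MISS (open row0); precharges=4
Acc 9: bank1 row4 -> MISS (open row4); precharges=5
Acc 10: bank1 row0 -> MISS (open row0); precharges=6
Acc 11: bank2 row3 -> MISS (open row3); precharges=7
Acc 12: bank2 row2 -> MISS (open row2); precharges=8
Acc 13: bank2 row0 -> MISS (open row0); precharges=9

Answer: 9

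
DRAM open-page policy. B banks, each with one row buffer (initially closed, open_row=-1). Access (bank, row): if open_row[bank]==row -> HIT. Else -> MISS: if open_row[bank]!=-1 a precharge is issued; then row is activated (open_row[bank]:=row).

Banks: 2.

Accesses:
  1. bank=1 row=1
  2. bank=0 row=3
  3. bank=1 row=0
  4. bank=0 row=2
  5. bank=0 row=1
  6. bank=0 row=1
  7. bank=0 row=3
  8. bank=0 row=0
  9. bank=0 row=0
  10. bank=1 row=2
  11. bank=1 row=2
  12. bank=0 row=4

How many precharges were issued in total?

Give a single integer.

Acc 1: bank1 row1 -> MISS (open row1); precharges=0
Acc 2: bank0 row3 -> MISS (open row3); precharges=0
Acc 3: bank1 row0 -> MISS (open row0); precharges=1
Acc 4: bank0 row2 -> MISS (open row2); precharges=2
Acc 5: bank0 row1 -> MISS (open row1); precharges=3
Acc 6: bank0 row1 -> HIT
Acc 7: bank0 row3 -> MISS (open row3); precharges=4
Acc 8: bank0 row0 -> MISS (open row0); precharges=5
Acc 9: bank0 row0 -> HIT
Acc 10: bank1 row2 -> MISS (open row2); precharges=6
Acc 11: bank1 row2 -> HIT
Acc 12: bank0 row4 -> MISS (open row4); precharges=7

Answer: 7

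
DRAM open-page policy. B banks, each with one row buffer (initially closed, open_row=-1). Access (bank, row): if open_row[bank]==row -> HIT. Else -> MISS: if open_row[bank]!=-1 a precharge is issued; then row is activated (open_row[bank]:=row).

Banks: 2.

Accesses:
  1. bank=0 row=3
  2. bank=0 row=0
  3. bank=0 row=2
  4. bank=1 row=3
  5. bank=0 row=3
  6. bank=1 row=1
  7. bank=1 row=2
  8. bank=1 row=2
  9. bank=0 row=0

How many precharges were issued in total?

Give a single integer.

Acc 1: bank0 row3 -> MISS (open row3); precharges=0
Acc 2: bank0 row0 -> MISS (open row0); precharges=1
Acc 3: bank0 row2 -> MISS (open row2); precharges=2
Acc 4: bank1 row3 -> MISS (open row3); precharges=2
Acc 5: bank0 row3 -> MISS (open row3); precharges=3
Acc 6: bank1 row1 -> MISS (open row1); precharges=4
Acc 7: bank1 row2 -> MISS (open row2); precharges=5
Acc 8: bank1 row2 -> HIT
Acc 9: bank0 row0 -> MISS (open row0); precharges=6

Answer: 6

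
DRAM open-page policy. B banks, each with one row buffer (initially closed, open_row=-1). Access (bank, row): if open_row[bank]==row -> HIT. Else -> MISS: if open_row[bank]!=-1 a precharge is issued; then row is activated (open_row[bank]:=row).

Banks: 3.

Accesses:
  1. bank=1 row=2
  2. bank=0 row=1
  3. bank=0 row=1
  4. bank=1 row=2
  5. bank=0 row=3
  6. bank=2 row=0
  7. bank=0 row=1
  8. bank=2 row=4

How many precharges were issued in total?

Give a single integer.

Acc 1: bank1 row2 -> MISS (open row2); precharges=0
Acc 2: bank0 row1 -> MISS (open row1); precharges=0
Acc 3: bank0 row1 -> HIT
Acc 4: bank1 row2 -> HIT
Acc 5: bank0 row3 -> MISS (open row3); precharges=1
Acc 6: bank2 row0 -> MISS (open row0); precharges=1
Acc 7: bank0 row1 -> MISS (open row1); precharges=2
Acc 8: bank2 row4 -> MISS (open row4); precharges=3

Answer: 3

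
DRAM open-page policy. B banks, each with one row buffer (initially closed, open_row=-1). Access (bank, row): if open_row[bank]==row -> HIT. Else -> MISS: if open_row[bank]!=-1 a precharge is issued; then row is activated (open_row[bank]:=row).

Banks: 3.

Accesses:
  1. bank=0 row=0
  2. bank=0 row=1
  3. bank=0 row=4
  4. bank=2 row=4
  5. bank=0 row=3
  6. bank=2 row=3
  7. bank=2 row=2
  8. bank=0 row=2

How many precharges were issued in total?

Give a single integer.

Answer: 6

Derivation:
Acc 1: bank0 row0 -> MISS (open row0); precharges=0
Acc 2: bank0 row1 -> MISS (open row1); precharges=1
Acc 3: bank0 row4 -> MISS (open row4); precharges=2
Acc 4: bank2 row4 -> MISS (open row4); precharges=2
Acc 5: bank0 row3 -> MISS (open row3); precharges=3
Acc 6: bank2 row3 -> MISS (open row3); precharges=4
Acc 7: bank2 row2 -> MISS (open row2); precharges=5
Acc 8: bank0 row2 -> MISS (open row2); precharges=6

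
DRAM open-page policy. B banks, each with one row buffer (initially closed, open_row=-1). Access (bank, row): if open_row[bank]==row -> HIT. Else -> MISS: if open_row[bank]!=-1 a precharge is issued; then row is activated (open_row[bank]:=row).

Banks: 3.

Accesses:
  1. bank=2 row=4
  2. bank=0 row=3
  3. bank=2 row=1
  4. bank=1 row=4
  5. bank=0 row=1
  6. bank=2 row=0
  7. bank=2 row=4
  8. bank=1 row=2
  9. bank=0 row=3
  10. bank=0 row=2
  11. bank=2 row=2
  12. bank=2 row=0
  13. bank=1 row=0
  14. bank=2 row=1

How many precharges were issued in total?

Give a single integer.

Answer: 11

Derivation:
Acc 1: bank2 row4 -> MISS (open row4); precharges=0
Acc 2: bank0 row3 -> MISS (open row3); precharges=0
Acc 3: bank2 row1 -> MISS (open row1); precharges=1
Acc 4: bank1 row4 -> MISS (open row4); precharges=1
Acc 5: bank0 row1 -> MISS (open row1); precharges=2
Acc 6: bank2 row0 -> MISS (open row0); precharges=3
Acc 7: bank2 row4 -> MISS (open row4); precharges=4
Acc 8: bank1 row2 -> MISS (open row2); precharges=5
Acc 9: bank0 row3 -> MISS (open row3); precharges=6
Acc 10: bank0 row2 -> MISS (open row2); precharges=7
Acc 11: bank2 row2 -> MISS (open row2); precharges=8
Acc 12: bank2 row0 -> MISS (open row0); precharges=9
Acc 13: bank1 row0 -> MISS (open row0); precharges=10
Acc 14: bank2 row1 -> MISS (open row1); precharges=11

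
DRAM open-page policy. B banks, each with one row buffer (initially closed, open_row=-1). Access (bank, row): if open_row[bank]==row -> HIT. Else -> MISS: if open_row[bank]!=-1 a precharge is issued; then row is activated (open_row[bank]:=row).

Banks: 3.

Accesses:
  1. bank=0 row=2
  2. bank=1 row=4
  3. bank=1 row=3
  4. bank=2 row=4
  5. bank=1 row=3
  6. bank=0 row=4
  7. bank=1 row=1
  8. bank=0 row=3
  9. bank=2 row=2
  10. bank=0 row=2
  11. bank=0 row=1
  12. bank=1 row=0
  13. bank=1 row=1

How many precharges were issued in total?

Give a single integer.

Answer: 9

Derivation:
Acc 1: bank0 row2 -> MISS (open row2); precharges=0
Acc 2: bank1 row4 -> MISS (open row4); precharges=0
Acc 3: bank1 row3 -> MISS (open row3); precharges=1
Acc 4: bank2 row4 -> MISS (open row4); precharges=1
Acc 5: bank1 row3 -> HIT
Acc 6: bank0 row4 -> MISS (open row4); precharges=2
Acc 7: bank1 row1 -> MISS (open row1); precharges=3
Acc 8: bank0 row3 -> MISS (open row3); precharges=4
Acc 9: bank2 row2 -> MISS (open row2); precharges=5
Acc 10: bank0 row2 -> MISS (open row2); precharges=6
Acc 11: bank0 row1 -> MISS (open row1); precharges=7
Acc 12: bank1 row0 -> MISS (open row0); precharges=8
Acc 13: bank1 row1 -> MISS (open row1); precharges=9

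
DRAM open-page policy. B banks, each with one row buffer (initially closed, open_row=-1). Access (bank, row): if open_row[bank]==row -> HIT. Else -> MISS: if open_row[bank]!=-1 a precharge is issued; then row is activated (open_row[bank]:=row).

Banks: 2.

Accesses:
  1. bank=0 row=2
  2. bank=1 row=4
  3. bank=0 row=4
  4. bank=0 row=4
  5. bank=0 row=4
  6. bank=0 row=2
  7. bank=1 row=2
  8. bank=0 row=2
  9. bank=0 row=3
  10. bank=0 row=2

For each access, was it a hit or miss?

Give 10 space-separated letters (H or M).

Acc 1: bank0 row2 -> MISS (open row2); precharges=0
Acc 2: bank1 row4 -> MISS (open row4); precharges=0
Acc 3: bank0 row4 -> MISS (open row4); precharges=1
Acc 4: bank0 row4 -> HIT
Acc 5: bank0 row4 -> HIT
Acc 6: bank0 row2 -> MISS (open row2); precharges=2
Acc 7: bank1 row2 -> MISS (open row2); precharges=3
Acc 8: bank0 row2 -> HIT
Acc 9: bank0 row3 -> MISS (open row3); precharges=4
Acc 10: bank0 row2 -> MISS (open row2); precharges=5

Answer: M M M H H M M H M M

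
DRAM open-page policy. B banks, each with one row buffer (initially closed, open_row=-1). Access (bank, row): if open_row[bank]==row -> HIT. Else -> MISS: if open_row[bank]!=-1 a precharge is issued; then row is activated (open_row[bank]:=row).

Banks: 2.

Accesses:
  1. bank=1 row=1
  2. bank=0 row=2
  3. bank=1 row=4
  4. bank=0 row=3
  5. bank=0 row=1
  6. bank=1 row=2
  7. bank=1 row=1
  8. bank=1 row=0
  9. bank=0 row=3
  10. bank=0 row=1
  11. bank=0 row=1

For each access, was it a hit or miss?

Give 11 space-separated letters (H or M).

Acc 1: bank1 row1 -> MISS (open row1); precharges=0
Acc 2: bank0 row2 -> MISS (open row2); precharges=0
Acc 3: bank1 row4 -> MISS (open row4); precharges=1
Acc 4: bank0 row3 -> MISS (open row3); precharges=2
Acc 5: bank0 row1 -> MISS (open row1); precharges=3
Acc 6: bank1 row2 -> MISS (open row2); precharges=4
Acc 7: bank1 row1 -> MISS (open row1); precharges=5
Acc 8: bank1 row0 -> MISS (open row0); precharges=6
Acc 9: bank0 row3 -> MISS (open row3); precharges=7
Acc 10: bank0 row1 -> MISS (open row1); precharges=8
Acc 11: bank0 row1 -> HIT

Answer: M M M M M M M M M M H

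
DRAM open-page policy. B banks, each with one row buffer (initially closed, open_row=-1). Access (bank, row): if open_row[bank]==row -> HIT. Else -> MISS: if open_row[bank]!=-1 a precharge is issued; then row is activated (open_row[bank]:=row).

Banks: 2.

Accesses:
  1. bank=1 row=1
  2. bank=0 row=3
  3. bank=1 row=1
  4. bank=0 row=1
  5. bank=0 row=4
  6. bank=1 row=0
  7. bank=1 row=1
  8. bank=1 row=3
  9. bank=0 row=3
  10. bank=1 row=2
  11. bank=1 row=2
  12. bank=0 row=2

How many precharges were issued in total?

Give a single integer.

Answer: 8

Derivation:
Acc 1: bank1 row1 -> MISS (open row1); precharges=0
Acc 2: bank0 row3 -> MISS (open row3); precharges=0
Acc 3: bank1 row1 -> HIT
Acc 4: bank0 row1 -> MISS (open row1); precharges=1
Acc 5: bank0 row4 -> MISS (open row4); precharges=2
Acc 6: bank1 row0 -> MISS (open row0); precharges=3
Acc 7: bank1 row1 -> MISS (open row1); precharges=4
Acc 8: bank1 row3 -> MISS (open row3); precharges=5
Acc 9: bank0 row3 -> MISS (open row3); precharges=6
Acc 10: bank1 row2 -> MISS (open row2); precharges=7
Acc 11: bank1 row2 -> HIT
Acc 12: bank0 row2 -> MISS (open row2); precharges=8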